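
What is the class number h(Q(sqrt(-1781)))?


K = Q(sqrt(-1781)). d mod 4 = 3, so D = disc(K) = 4d = -7124
h(K) equals the number of primitive reduced positive-definite forms (a, b, c) = a*x^2 + b*x*y + c*y^2 with b^2 - 4ac = D,
where reduced means |b| <= a <= c, with b >= 0 whenever |b| = a or a = c, and primitive means gcd(a, b, c) = 1.
Reduced forces 3a^2 <= |D| = 7124, so 1 <= a <= 48; b must have the parity of D, and c = (b^2 - D)/(4a) must be an integer >= a.
Enumerate a = 1..48, b in [-a, a]:
  a=1: (1, 0, 1781)  [1]
  a=2: (2, 2, 891)  [1]
  a=3: (3, -2, 594), (3, 2, 594)  [2]
  a=4: none
  a=5: (5, -4, 357), (5, 4, 357)  [2]
  a=6: (6, -2, 297), (6, 2, 297)  [2]
  a=7: (7, -4, 255), (7, 4, 255)  [2]
  a=8: none
  a=9: (9, -2, 198), (9, 2, 198)  [2]
  a=10: (10, -6, 179), (10, 6, 179)  [2]
  a=11: (11, -2, 162), (11, 2, 162)  [2]
  a=12: none
  a=13: (13, 0, 137)  [1]
  a=14: (14, -10, 129), (14, 10, 129)  [2]
  a=15: (15, -14, 122), (15, -4, 119), (15, 4, 119), (15, 14, 122)  [4]
  a=16: none
  a=17: (17, -4, 105), (17, 4, 105)  [2]
  a=18: (18, -2, 99), (18, 2, 99)  [2]
  a=19: (19, -18, 98), (19, 18, 98)  [2]
  a=20: none
  a=21: (21, -10, 86), (21, -4, 85), (21, 4, 85), (21, 10, 86)  [4]
  a=22: (22, -2, 81), (22, 2, 81)  [2]
  a=23: (23, -12, 79), (23, 12, 79)  [2]
  a=24: none
  a=25: (25, -24, 77), (25, 24, 77)  [2]
  a=26: (26, 26, 75)  [1]
  a=27: (27, -2, 66), (27, 2, 66)  [2]
  a=28..29: none
  a=30: (30, -26, 65), (30, -14, 61), (30, 14, 61), (30, 26, 65)  [4]
  a=31..32: none
  a=33: (33, -20, 57), (33, -2, 54), (33, 2, 54), (33, 20, 57)  [4]
  a=34: (34, -30, 59), (34, 30, 59)  [2]
  a=35: (35, -24, 55), (35, -4, 51), (35, 4, 51), (35, 24, 55)  [4]
  a=36..37: none
  a=38: (38, -18, 49), (38, 18, 49)  [2]
  a=39: (39, -26, 50), (39, 26, 50)  [2]
  a=40: none
  a=41: (41, -16, 45), (41, 16, 45)  [2]
  a=42: (42, -38, 51), (42, -10, 43), (42, 10, 43), (42, 38, 51)  [4]
  a=43..44: none
  a=45: (45, -34, 46), (45, 34, 46)  [2]
  a=46..48: none
Total reduced forms: 1 + 1 + 2 + 2 + 2 + 2 + 2 + 2 + 2 + 1 + 2 + 4 + 2 + 2 + 2 + 4 + 2 + 2 + 2 + 1 + 2 + 4 + 4 + 2 + 4 + 2 + 2 + 2 + 4 + 2 = 68
h = 68

68


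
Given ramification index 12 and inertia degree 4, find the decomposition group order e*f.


|D_P| = e * f
= 12 * 4
= 48

48


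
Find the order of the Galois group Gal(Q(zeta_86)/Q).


|Gal(Q(zeta_86)/Q)| = phi(86)
= 42

42


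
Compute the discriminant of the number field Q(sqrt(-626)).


For K = Q(sqrt(d)) with d squarefree: disc(K) = d if d = 1 mod 4, and disc(K) = 4d if d = 2 or 3 mod 4.
Here d = -626, and d mod 4 = 2.
d = 2 mod 4, not 1 (O_K = Z[sqrt(d)]), so disc(K) = 4d = 4 * (-626) = -2504

-2504


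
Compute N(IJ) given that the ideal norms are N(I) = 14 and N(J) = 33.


N(IJ) = N(I) * N(J)
= 14 * 33
= 462

462


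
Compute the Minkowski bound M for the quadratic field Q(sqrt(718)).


d = 718, d mod 4 = 2, so disc(K) = 4d = 2872; |disc(K)| = 2872
Real quadratic field, so n = 2, s = r2 = 0, r1 = 2
M = (n!/n^n) * (4/pi)^s * sqrt(|disc(K)|) = (2!/2^2) * (4/pi)^0 * sqrt(2872)
= 0.5 * 1.000000 * 53.591044
= 26.7955

26.7955


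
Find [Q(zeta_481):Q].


The degree equals Euler's totient phi(481).
481 = 13 * 37
phi(481) = 432

432


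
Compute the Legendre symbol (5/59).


p = 59 is prime, so compute (5/59) with the reciprocity algorithm (Jacobi-symbol steps: pull out 2s via (2/n), flip via reciprocity, reduce):
  reciprocity: (5/59) -> +(59/5)
  reduce: (4/5)
  pull out 2: (2/5) = -1  (since 5 mod 8 = 5)
  pull out 2: (2/5) = -1  (since 5 mod 8 = 5)
  (1/5) = 1
Product of signs = 1
(5/59) = 1

1


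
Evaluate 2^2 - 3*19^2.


x^2 - d*y^2
= 2^2 - 3*19^2
= 4 - 1083
= -1079

-1079


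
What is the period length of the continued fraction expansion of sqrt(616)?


Run the CF algorithm for sqrt(616).
a_0 = floor(sqrt(616)) = 24; set m_0=0, q_0=1.
Recurrence: m' = q*a - m,  q' = (d - m'^2)/q,  a' = floor((a_0 + m')/q').
  step 1: m=24, q=40, a=1
  step 2: m=16, q=9, a=4
  step 3: m=20, q=24, a=1
  step 4: m=4, q=25, a=1
  step 5: m=21, q=7, a=6
  step 6: m=21, q=25, a=1
  step 7: m=4, q=24, a=1
  step 8: m=20, q=9, a=4
  step 9: m=16, q=40, a=1
  step 10: m=24, q=1, a=48
a_10 = 2*a_0 = 48, so the period closes here.
sqrt(616) = [24; 1, 4, 1, 1, 6, 1, 1, 4, 1, 48]
Period length = 10

10


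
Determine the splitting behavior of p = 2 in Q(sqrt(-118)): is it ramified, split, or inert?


K = Q(sqrt(-118)). Since d mod 4 = 2, disc(K) = -472.
Check p | disc: -472 mod 2 = 0.
p divides disc, so p ramifies: (p) = P^2 with e=2, f=1, g=1.
Therefore p is ramified.

ramified


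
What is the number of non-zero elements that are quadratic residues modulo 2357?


For prime p, the number of non-zero quadratic residues is (p-1)/2.
= (2357-1)/2
= 1178

1178


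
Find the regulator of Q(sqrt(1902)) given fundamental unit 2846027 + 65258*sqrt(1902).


epsilon = 2846027 + 65258*sqrt(1902)
= 5.6921e+06
R = ln(5.6921e+06)
= 15.5546

15.5546


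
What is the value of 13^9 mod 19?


p = 19 is prime and the exponent is (p-1)/2 = 9, so by Euler's criterion 13^9 = (13/19) = +1 or -1 mod 19.
Compute by square-and-multiply:
  9 = 8 + 1 (binary 1001)
  Repeated squaring mod 19: 13^1 = 13, 13^2 = 17, 13^4 = 4, 13^8 = 16
  13^9 = 13^8 * 13^1 = 16 * 13 mod 19
    16 * 13 = 208 = 18 mod 19
  13^9 = 18 mod 19
Result 18 = p - 1 = -1 mod 19: 13 is a quadratic non-residue mod 19. As a residue in [0, p-1] the value is 18.
13^9 mod 19 = 18

18


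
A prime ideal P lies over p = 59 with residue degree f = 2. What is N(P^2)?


N(P^a) = p^(a*f)
= 59^(2*2)
= 59^4
= 12117361

12117361


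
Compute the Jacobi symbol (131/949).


Compute (131/949) via quadratic reciprocity:
  reciprocity: (131/949) -> +(949/131)
  reduce: (32/131)
  pull out 2: (2/131) = -1  (since 131 mod 8 = 3)
  pull out 2: (2/131) = -1  (since 131 mod 8 = 3)
  pull out 2: (2/131) = -1  (since 131 mod 8 = 3)
  pull out 2: (2/131) = -1  (since 131 mod 8 = 3)
  pull out 2: (2/131) = -1  (since 131 mod 8 = 3)
  (1/131) = 1
Product of signs = -1

-1


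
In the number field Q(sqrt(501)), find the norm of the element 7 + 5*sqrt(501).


N(a + b*sqrt(d)) = a^2 - d*b^2
= (7)^2 - (501)*(5)^2
= 49 - 12525
= -12476

-12476


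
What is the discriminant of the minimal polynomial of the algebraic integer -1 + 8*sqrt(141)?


The element -1 + 8*sqrt(141) has minimal polynomial:
x^2 + 2*x - 9023
Discriminant = (2)^2 - 4*(-9023)
= 4 + 36092
= 36096

36096


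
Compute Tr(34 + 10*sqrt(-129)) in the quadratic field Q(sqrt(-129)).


Tr(a + b*sqrt(d)) = (a + b*sqrt(d)) + (a - b*sqrt(d)) = 2a
= 2 * (34)
= 68

68


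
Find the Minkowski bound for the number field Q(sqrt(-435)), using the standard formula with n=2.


d = -435, d mod 4 = 1, so disc(K) = d = -435; |disc(K)| = 435
Imaginary quadratic field, so n = 2, s = r2 = 1, r1 = 0
M = (n!/n^n) * (4/pi)^s * sqrt(|disc(K)|) = (2!/2^2) * (4/pi)^1 * sqrt(435)
= 0.5 * 1.273240 * 20.856654
= 13.2778

13.2778


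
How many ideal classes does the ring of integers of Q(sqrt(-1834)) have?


K = Q(sqrt(-1834)). d mod 4 = 2, so D = disc(K) = 4d = -7336
h(K) equals the number of primitive reduced positive-definite forms (a, b, c) = a*x^2 + b*x*y + c*y^2 with b^2 - 4ac = D,
where reduced means |b| <= a <= c, with b >= 0 whenever |b| = a or a = c, and primitive means gcd(a, b, c) = 1.
Reduced forces 3a^2 <= |D| = 7336, so 1 <= a <= 49; b must have the parity of D, and c = (b^2 - D)/(4a) must be an integer >= a.
Enumerate a = 1..49, b in [-a, a]:
  a=1: (1, 0, 1834)  [1]
  a=2: (2, 0, 917)  [1]
  a=3..4: none
  a=5: (5, -2, 367), (5, 2, 367)  [2]
  a=6: none
  a=7: (7, 0, 262)  [1]
  a=8..9: none
  a=10: (10, -8, 185), (10, 8, 185)  [2]
  a=11: (11, -10, 169), (11, 10, 169)  [2]
  a=12: none
  a=13: (13, -10, 143), (13, 10, 143)  [2]
  a=14: (14, 0, 131)  [1]
  a=15..16: none
  a=17: (17, -12, 110), (17, 12, 110)  [2]
  a=18: none
  a=19: (19, -6, 97), (19, 6, 97)  [2]
  a=20..21: none
  a=22: (22, -12, 85), (22, 12, 85)  [2]
  a=23: (23, -22, 85), (23, 22, 85)  [2]
  a=24: none
  a=25: (25, -8, 74), (25, 8, 74)  [2]
  a=26: (26, -16, 73), (26, 16, 73)  [2]
  a=27..28: none
  a=29: (29, -28, 70), (29, 28, 70)  [2]
  a=30..33: none
  a=34: (34, -12, 55), (34, 12, 55)  [2]
  a=35: (35, -28, 58), (35, 28, 58)  [2]
  a=36: none
  a=37: (37, -8, 50), (37, 8, 50)  [2]
  a=38: (38, -32, 55), (38, 32, 55)  [2]
  a=39..42: none
  a=43: (43, -24, 46), (43, 24, 46)  [2]
  a=44..49: none
Total reduced forms: 1 + 1 + 2 + 1 + 2 + 2 + 2 + 1 + 2 + 2 + 2 + 2 + 2 + 2 + 2 + 2 + 2 + 2 + 2 + 2 = 36
h = 36

36


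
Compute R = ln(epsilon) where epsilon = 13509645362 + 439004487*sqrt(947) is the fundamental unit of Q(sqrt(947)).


epsilon = 13509645362 + 439004487*sqrt(947)
= 2.7019e+10
R = ln(2.7019e+10)
= 24.0198

24.0198


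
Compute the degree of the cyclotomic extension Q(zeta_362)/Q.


The degree equals Euler's totient phi(362).
362 = 2 * 181
phi(362) = 180

180


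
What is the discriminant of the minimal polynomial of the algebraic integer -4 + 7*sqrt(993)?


The element -4 + 7*sqrt(993) has minimal polynomial:
x^2 + 8*x - 48641
Discriminant = (8)^2 - 4*(-48641)
= 64 + 194564
= 194628

194628


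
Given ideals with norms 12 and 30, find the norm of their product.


N(IJ) = N(I) * N(J)
= 12 * 30
= 360

360


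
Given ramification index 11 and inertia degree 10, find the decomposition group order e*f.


|D_P| = e * f
= 11 * 10
= 110

110


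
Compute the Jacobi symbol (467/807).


Compute (467/807) via quadratic reciprocity:
  reciprocity: (467/807) -> -(807/467)
  reduce: (340/467)
  pull out 2: (2/467) = -1  (since 467 mod 8 = 3)
  pull out 2: (2/467) = -1  (since 467 mod 8 = 3)
  reciprocity: (85/467) -> +(467/85)
  reduce: (42/85)
  pull out 2: (2/85) = -1  (since 85 mod 8 = 5)
  reciprocity: (21/85) -> +(85/21)
  reduce: (1/21)
  (1/21) = 1
Product of signs = 1

1


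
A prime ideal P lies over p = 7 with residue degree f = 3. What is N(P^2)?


N(P^a) = p^(a*f)
= 7^(2*3)
= 7^6
= 117649

117649


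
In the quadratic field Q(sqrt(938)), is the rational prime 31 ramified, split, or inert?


K = Q(sqrt(938)). Since d mod 4 = 2, disc(K) = 3752.
Check p | disc: 3752 mod 31 = 1.
p does not divide disc. Compute Legendre symbol (d/p):
8^((31-1)/2) mod 31 = 1
(d/p) = 1, so p splits: (p) = P*P' with e=1, f=1, g=2.
Therefore p is split.

split


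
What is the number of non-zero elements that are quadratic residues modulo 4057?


For prime p, the number of non-zero quadratic residues is (p-1)/2.
= (4057-1)/2
= 2028

2028


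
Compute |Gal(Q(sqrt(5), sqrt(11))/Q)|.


The 2 square roots of distinct primes are multiplicatively independent over Q,
so [K:Q] = 2^2 and Gal(K/Q) is isomorphic to (Z/2Z)^2.
|Gal| = 2^2 = 4

4


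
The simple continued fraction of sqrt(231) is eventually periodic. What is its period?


Run the CF algorithm for sqrt(231).
a_0 = floor(sqrt(231)) = 15; set m_0=0, q_0=1.
Recurrence: m' = q*a - m,  q' = (d - m'^2)/q,  a' = floor((a_0 + m')/q').
  step 1: m=15, q=6, a=5
  step 2: m=15, q=1, a=30
a_2 = 2*a_0 = 30, so the period closes here.
sqrt(231) = [15; 5, 30]
Period length = 2

2


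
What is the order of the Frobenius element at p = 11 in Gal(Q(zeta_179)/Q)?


The Frobenius at p in Gal(Q(zeta_n)/Q) = (Z/nZ)* is the class of p, so its order is ord_179(11), the smallest k >= 1 with 11^k = 1 mod 179.
n = 179 = 179, phi(179) = 178; the order divides phi(n).
Divisors of 178: 1, 2, 89, 178
Repeated squaring mod 179: 11^1 = 11, 11^2 = 121, 11^4 = 142, 11^8 = 116, 11^16 = 31, 11^32 = 66, 11^64 = 60, 11^128 = 20
Test divisors in increasing order:
  k=1: 11^1 = 11 mod 179
  k=2: 11^2 = 121 mod 179
  k=89: 11^89 = 60 * 31 * 116 * 11 = 178 mod 179
  k=178: 11^178 = 20 * 66 * 31 * 121 = 1 mod 179  <- first divisor giving 1
Order = 178

178


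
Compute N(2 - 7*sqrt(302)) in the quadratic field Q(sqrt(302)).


N(a + b*sqrt(d)) = a^2 - d*b^2
= (2)^2 - (302)*(-7)^2
= 4 - 14798
= -14794

-14794


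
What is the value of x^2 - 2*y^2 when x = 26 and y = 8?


x^2 - d*y^2
= 26^2 - 2*8^2
= 676 - 128
= 548

548


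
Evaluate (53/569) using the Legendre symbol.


p = 569 is prime, so compute (53/569) with the reciprocity algorithm (Jacobi-symbol steps: pull out 2s via (2/n), flip via reciprocity, reduce):
  reciprocity: (53/569) -> +(569/53)
  reduce: (39/53)
  reciprocity: (39/53) -> +(53/39)
  reduce: (14/39)
  pull out 2: (2/39) = +1  (since 39 mod 8 = 7)
  reciprocity: (7/39) -> -(39/7)
  reduce: (4/7)
  pull out 2: (2/7) = +1  (since 7 mod 8 = 7)
  pull out 2: (2/7) = +1  (since 7 mod 8 = 7)
  (1/7) = 1
Product of signs = -1
(53/569) = -1

-1


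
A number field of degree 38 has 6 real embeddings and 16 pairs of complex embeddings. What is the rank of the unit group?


By Dirichlet's unit theorem:
rank = r1 + r2 - 1
= 6 + 16 - 1
= 21

21


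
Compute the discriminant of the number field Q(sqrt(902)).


For K = Q(sqrt(d)) with d squarefree: disc(K) = d if d = 1 mod 4, and disc(K) = 4d if d = 2 or 3 mod 4.
Here d = 902, and d mod 4 = 2.
d = 2 mod 4, not 1 (O_K = Z[sqrt(d)]), so disc(K) = 4d = 4 * (902) = 3608

3608


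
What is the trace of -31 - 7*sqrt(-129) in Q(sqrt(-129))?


Tr(a + b*sqrt(d)) = (a + b*sqrt(d)) + (a - b*sqrt(d)) = 2a
= 2 * (-31)
= -62

-62


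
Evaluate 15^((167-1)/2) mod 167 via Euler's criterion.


p = 167 is prime and the exponent is (p-1)/2 = 83, so by Euler's criterion 15^83 = (15/167) = +1 or -1 mod 167.
Compute by square-and-multiply:
  83 = 64 + 16 + 2 + 1 (binary 1010011)
  Repeated squaring mod 167: 15^1 = 15, 15^2 = 58, 15^4 = 24, 15^8 = 75, 15^16 = 114, 15^32 = 137, 15^64 = 65
  15^83 = 15^64 * 15^16 * 15^2 * 15^1 = 65 * 114 * 58 * 15 mod 167
    65 * 114 = 7410 = 62 mod 167
    62 * 58 = 3596 = 89 mod 167
    89 * 15 = 1335 = 166 mod 167
  15^83 = 166 mod 167
Result 166 = p - 1 = -1 mod 167: 15 is a quadratic non-residue mod 167. As a residue in [0, p-1] the value is 166.
15^83 mod 167 = 166

166


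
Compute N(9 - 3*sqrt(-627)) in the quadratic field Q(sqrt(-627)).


N(a + b*sqrt(d)) = a^2 - d*b^2
= (9)^2 - (-627)*(-3)^2
= 81 + 5643
= 5724

5724


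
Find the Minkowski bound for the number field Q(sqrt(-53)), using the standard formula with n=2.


d = -53, d mod 4 = 3, so disc(K) = 4d = -212; |disc(K)| = 212
Imaginary quadratic field, so n = 2, s = r2 = 1, r1 = 0
M = (n!/n^n) * (4/pi)^s * sqrt(|disc(K)|) = (2!/2^2) * (4/pi)^1 * sqrt(212)
= 0.5 * 1.273240 * 14.560220
= 9.2693

9.2693


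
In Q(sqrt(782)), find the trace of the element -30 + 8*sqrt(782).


Tr(a + b*sqrt(d)) = (a + b*sqrt(d)) + (a - b*sqrt(d)) = 2a
= 2 * (-30)
= -60

-60


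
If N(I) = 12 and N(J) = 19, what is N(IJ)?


N(IJ) = N(I) * N(J)
= 12 * 19
= 228

228


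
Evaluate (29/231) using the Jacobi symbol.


Compute (29/231) via quadratic reciprocity:
  reciprocity: (29/231) -> +(231/29)
  reduce: (28/29)
  pull out 2: (2/29) = -1  (since 29 mod 8 = 5)
  pull out 2: (2/29) = -1  (since 29 mod 8 = 5)
  reciprocity: (7/29) -> +(29/7)
  reduce: (1/7)
  (1/7) = 1
Product of signs = 1

1


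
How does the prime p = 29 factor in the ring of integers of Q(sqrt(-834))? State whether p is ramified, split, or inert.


K = Q(sqrt(-834)). Since d mod 4 = 2, disc(K) = -3336.
Check p | disc: -3336 mod 29 = 28.
p does not divide disc. Compute Legendre symbol (d/p):
7^((29-1)/2) mod 29 = 1
(d/p) = 1, so p splits: (p) = P*P' with e=1, f=1, g=2.
Therefore p is split.

split


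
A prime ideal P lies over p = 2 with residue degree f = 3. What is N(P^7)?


N(P^a) = p^(a*f)
= 2^(7*3)
= 2^21
= 2097152

2097152


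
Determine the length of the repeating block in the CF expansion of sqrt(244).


Run the CF algorithm for sqrt(244).
a_0 = floor(sqrt(244)) = 15; set m_0=0, q_0=1.
Recurrence: m' = q*a - m,  q' = (d - m'^2)/q,  a' = floor((a_0 + m')/q').
  step 1: m=15, q=19, a=1
  step 2: m=4, q=12, a=1
  step 3: m=8, q=15, a=1
  step 4: m=7, q=13, a=1
  step 5: m=6, q=16, a=1
  step 6: m=10, q=9, a=2
  step 7: m=8, q=20, a=1
  step 8: m=12, q=5, a=5
  step 9: m=13, q=15, a=1
  step 10: m=2, q=16, a=1
  step 11: m=14, q=3, a=9
  step 12: m=13, q=25, a=1
  step 13: m=12, q=4, a=6
  step 14: m=12, q=25, a=1
  step 15: m=13, q=3, a=9
  step 16: m=14, q=16, a=1
  step 17: m=2, q=15, a=1
  step 18: m=13, q=5, a=5
  step 19: m=12, q=20, a=1
  step 20: m=8, q=9, a=2
  step 21: m=10, q=16, a=1
  step 22: m=6, q=13, a=1
  step 23: m=7, q=15, a=1
  step 24: m=8, q=12, a=1
  step 25: m=4, q=19, a=1
  step 26: m=15, q=1, a=30
a_26 = 2*a_0 = 30, so the period closes here.
sqrt(244) = [15; 1, 1, 1, 1, 1, 2, 1, 5, 1, 1, 9, 1, 6, 1, 9, 1, 1, 5, 1, 2, 1, 1, 1, 1, 1, 30]
Period length = 26

26


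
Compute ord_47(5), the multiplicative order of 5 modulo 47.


We want ord_47(5), the smallest k >= 1 with 5^k = 1 mod 47.
n = 47 = 47, phi(47) = 46; the order divides phi(n).
Divisors of 46: 1, 2, 23, 46
Repeated squaring mod 47: 5^1 = 5, 5^2 = 25, 5^4 = 14, 5^8 = 8, 5^16 = 17, 5^32 = 7
Test divisors in increasing order:
  k=1: 5^1 = 5 mod 47
  k=2: 5^2 = 25 mod 47
  k=23: 5^23 = 17 * 14 * 25 * 5 = 46 mod 47
  k=46: 5^46 = 7 * 8 * 14 * 25 = 1 mod 47  <- first divisor giving 1
Order = 46

46


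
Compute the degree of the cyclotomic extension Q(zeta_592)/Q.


The degree equals Euler's totient phi(592).
592 = 2^4 * 37
phi(592) = 288

288


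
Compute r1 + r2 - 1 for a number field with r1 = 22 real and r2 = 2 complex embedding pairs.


By Dirichlet's unit theorem:
rank = r1 + r2 - 1
= 22 + 2 - 1
= 23

23


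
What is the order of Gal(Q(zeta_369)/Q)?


|Gal(Q(zeta_369)/Q)| = phi(369)
= 240

240


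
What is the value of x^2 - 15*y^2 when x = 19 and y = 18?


x^2 - d*y^2
= 19^2 - 15*18^2
= 361 - 4860
= -4499

-4499


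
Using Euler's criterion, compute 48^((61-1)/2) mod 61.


p = 61 is prime and the exponent is (p-1)/2 = 30, so by Euler's criterion 48^30 = (48/61) = +1 or -1 mod 61.
Compute by square-and-multiply:
  30 = 16 + 8 + 4 + 2 (binary 11110)
  Repeated squaring mod 61: 48^1 = 48, 48^2 = 47, 48^4 = 13, 48^8 = 47, 48^16 = 13
  48^30 = 48^16 * 48^8 * 48^4 * 48^2 = 13 * 47 * 13 * 47 mod 61
    13 * 47 = 611 = 1 mod 61
    1 * 13 = 13 = 13 mod 61
    13 * 47 = 611 = 1 mod 61
  48^30 = 1 mod 61
Result 1: 48 is a quadratic residue mod 61.
48^30 mod 61 = 1

1


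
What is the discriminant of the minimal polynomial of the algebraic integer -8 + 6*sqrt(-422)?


The element -8 + 6*sqrt(-422) has minimal polynomial:
x^2 + 16*x + 15256
Discriminant = (16)^2 - 4*(15256)
= 256 - 61024
= -60768

-60768


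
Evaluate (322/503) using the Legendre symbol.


p = 503 is prime, so compute (322/503) with the reciprocity algorithm (Jacobi-symbol steps: pull out 2s via (2/n), flip via reciprocity, reduce):
  pull out 2: (2/503) = +1  (since 503 mod 8 = 7)
  reciprocity: (161/503) -> +(503/161)
  reduce: (20/161)
  pull out 2: (2/161) = +1  (since 161 mod 8 = 1)
  pull out 2: (2/161) = +1  (since 161 mod 8 = 1)
  reciprocity: (5/161) -> +(161/5)
  reduce: (1/5)
  (1/5) = 1
Product of signs = 1
(322/503) = 1

1


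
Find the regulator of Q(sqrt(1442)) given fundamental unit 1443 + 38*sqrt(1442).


epsilon = 1443 + 38*sqrt(1442)
= 2885.9997
R = ln(2885.9997)
= 7.9676

7.9676


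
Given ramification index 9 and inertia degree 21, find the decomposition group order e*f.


|D_P| = e * f
= 9 * 21
= 189

189


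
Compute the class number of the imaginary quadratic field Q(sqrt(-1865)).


K = Q(sqrt(-1865)). d mod 4 = 3, so D = disc(K) = 4d = -7460
h(K) equals the number of primitive reduced positive-definite forms (a, b, c) = a*x^2 + b*x*y + c*y^2 with b^2 - 4ac = D,
where reduced means |b| <= a <= c, with b >= 0 whenever |b| = a or a = c, and primitive means gcd(a, b, c) = 1.
Reduced forces 3a^2 <= |D| = 7460, so 1 <= a <= 49; b must have the parity of D, and c = (b^2 - D)/(4a) must be an integer >= a.
Enumerate a = 1..49, b in [-a, a]:
  a=1: (1, 0, 1865)  [1]
  a=2: (2, 2, 933)  [1]
  a=3: (3, -2, 622), (3, 2, 622)  [2]
  a=4: none
  a=5: (5, 0, 373)  [1]
  a=6: (6, -2, 311), (6, 2, 311)  [2]
  a=7: (7, -4, 267), (7, 4, 267)  [2]
  a=8: none
  a=9: (9, -8, 209), (9, 8, 209)  [2]
  a=10: (10, 10, 189)  [1]
  a=11: (11, -8, 171), (11, 8, 171)  [2]
  a=12..13: none
  a=14: (14, -10, 135), (14, 10, 135)  [2]
  a=15: (15, -10, 126), (15, 10, 126)  [2]
  a=16..17: none
  a=18: (18, -10, 105), (18, 10, 105)  [2]
  a=19: (19, -8, 99), (19, 8, 99)  [2]
  a=20: none
  a=21: (21, -10, 90), (21, -4, 89), (21, 4, 89), (21, 10, 90)  [4]
  a=22: (22, -14, 87), (22, 14, 87)  [2]
  a=23..26: none
  a=27: (27, -10, 70), (27, 10, 70)  [2]
  a=28: none
  a=29: (29, -14, 66), (29, 14, 66)  [2]
  a=30: (30, -10, 63), (30, 10, 63)  [2]
  a=31..32: none
  a=33: (33, -14, 58), (33, -8, 57), (33, 8, 57), (33, 14, 58)  [4]
  a=34: none
  a=35: (35, -10, 54), (35, 10, 54)  [2]
  a=36..37: none
  a=38: (38, -30, 55), (38, 30, 55)  [2]
  a=39..40: none
  a=41: (41, -24, 49), (41, 24, 49)  [2]
  a=42: (42, -38, 53), (42, -10, 45), (42, 10, 45), (42, 38, 53)  [4]
  a=43..49: none
Total reduced forms: 1 + 1 + 2 + 1 + 2 + 2 + 2 + 1 + 2 + 2 + 2 + 2 + 2 + 4 + 2 + 2 + 2 + 2 + 4 + 2 + 2 + 2 + 4 = 48
h = 48

48


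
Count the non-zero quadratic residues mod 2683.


For prime p, the number of non-zero quadratic residues is (p-1)/2.
= (2683-1)/2
= 1341

1341


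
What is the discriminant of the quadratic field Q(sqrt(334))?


For K = Q(sqrt(d)) with d squarefree: disc(K) = d if d = 1 mod 4, and disc(K) = 4d if d = 2 or 3 mod 4.
Here d = 334, and d mod 4 = 2.
d = 2 mod 4, not 1 (O_K = Z[sqrt(d)]), so disc(K) = 4d = 4 * (334) = 1336

1336


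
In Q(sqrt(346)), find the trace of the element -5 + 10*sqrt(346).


Tr(a + b*sqrt(d)) = (a + b*sqrt(d)) + (a - b*sqrt(d)) = 2a
= 2 * (-5)
= -10

-10


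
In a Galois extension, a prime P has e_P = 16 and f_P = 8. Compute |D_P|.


|D_P| = e * f
= 16 * 8
= 128

128


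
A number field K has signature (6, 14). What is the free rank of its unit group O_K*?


By Dirichlet's unit theorem:
rank = r1 + r2 - 1
= 6 + 14 - 1
= 19

19


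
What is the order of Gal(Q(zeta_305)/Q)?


|Gal(Q(zeta_305)/Q)| = phi(305)
= 240

240


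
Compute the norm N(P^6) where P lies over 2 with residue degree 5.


N(P^a) = p^(a*f)
= 2^(6*5)
= 2^30
= 1073741824

1073741824


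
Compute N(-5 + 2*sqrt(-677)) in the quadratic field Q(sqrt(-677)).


N(a + b*sqrt(d)) = a^2 - d*b^2
= (-5)^2 - (-677)*(2)^2
= 25 + 2708
= 2733

2733


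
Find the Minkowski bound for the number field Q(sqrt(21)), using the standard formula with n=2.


d = 21, d mod 4 = 1, so disc(K) = d = 21; |disc(K)| = 21
Real quadratic field, so n = 2, s = r2 = 0, r1 = 2
M = (n!/n^n) * (4/pi)^s * sqrt(|disc(K)|) = (2!/2^2) * (4/pi)^0 * sqrt(21)
= 0.5 * 1.000000 * 4.582576
= 2.2913

2.2913


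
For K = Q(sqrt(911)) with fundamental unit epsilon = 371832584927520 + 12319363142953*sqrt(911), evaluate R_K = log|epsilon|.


epsilon = 371832584927520 + 12319363142953*sqrt(911)
= 7.4367e+14
R = ln(7.4367e+14)
= 34.2426

34.2426


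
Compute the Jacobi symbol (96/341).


Compute (96/341) via quadratic reciprocity:
  pull out 2: (2/341) = -1  (since 341 mod 8 = 5)
  pull out 2: (2/341) = -1  (since 341 mod 8 = 5)
  pull out 2: (2/341) = -1  (since 341 mod 8 = 5)
  pull out 2: (2/341) = -1  (since 341 mod 8 = 5)
  pull out 2: (2/341) = -1  (since 341 mod 8 = 5)
  reciprocity: (3/341) -> +(341/3)
  reduce: (2/3)
  pull out 2: (2/3) = -1  (since 3 mod 8 = 3)
  (1/3) = 1
Product of signs = 1

1


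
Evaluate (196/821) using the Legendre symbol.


p = 821 is prime, so compute (196/821) with the reciprocity algorithm (Jacobi-symbol steps: pull out 2s via (2/n), flip via reciprocity, reduce):
  pull out 2: (2/821) = -1  (since 821 mod 8 = 5)
  pull out 2: (2/821) = -1  (since 821 mod 8 = 5)
  reciprocity: (49/821) -> +(821/49)
  reduce: (37/49)
  reciprocity: (37/49) -> +(49/37)
  reduce: (12/37)
  pull out 2: (2/37) = -1  (since 37 mod 8 = 5)
  pull out 2: (2/37) = -1  (since 37 mod 8 = 5)
  reciprocity: (3/37) -> +(37/3)
  reduce: (1/3)
  (1/3) = 1
Product of signs = 1
(196/821) = 1

1


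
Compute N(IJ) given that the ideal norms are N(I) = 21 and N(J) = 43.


N(IJ) = N(I) * N(J)
= 21 * 43
= 903

903


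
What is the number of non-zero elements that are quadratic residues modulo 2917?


For prime p, the number of non-zero quadratic residues is (p-1)/2.
= (2917-1)/2
= 1458

1458


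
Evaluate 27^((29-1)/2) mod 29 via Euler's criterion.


p = 29 is prime and the exponent is (p-1)/2 = 14, so by Euler's criterion 27^14 = (27/29) = +1 or -1 mod 29.
Compute by square-and-multiply:
  14 = 8 + 4 + 2 (binary 1110)
  Repeated squaring mod 29: 27^1 = 27, 27^2 = 4, 27^4 = 16, 27^8 = 24
  27^14 = 27^8 * 27^4 * 27^2 = 24 * 16 * 4 mod 29
    24 * 16 = 384 = 7 mod 29
    7 * 4 = 28 = 28 mod 29
  27^14 = 28 mod 29
Result 28 = p - 1 = -1 mod 29: 27 is a quadratic non-residue mod 29. As a residue in [0, p-1] the value is 28.
27^14 mod 29 = 28

28


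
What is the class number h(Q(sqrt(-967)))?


K = Q(sqrt(-967)). d mod 4 = 1, so D = disc(K) = d = -967
h(K) equals the number of primitive reduced positive-definite forms (a, b, c) = a*x^2 + b*x*y + c*y^2 with b^2 - 4ac = D,
where reduced means |b| <= a <= c, with b >= 0 whenever |b| = a or a = c, and primitive means gcd(a, b, c) = 1.
Reduced forces 3a^2 <= |D| = 967, so 1 <= a <= 17; b must have the parity of D, and c = (b^2 - D)/(4a) must be an integer >= a.
Enumerate a = 1..17, b in [-a, a]:
  a=1: (1, 1, 242)  [1]
  a=2: (2, -1, 121), (2, 1, 121)  [2]
  a=3: none
  a=4: (4, -3, 61), (4, 3, 61)  [2]
  a=5..7: none
  a=8: (8, -5, 31), (8, 5, 31)  [2]
  a=9..10: none
  a=11: (11, -1, 22), (11, 1, 22)  [2]
  a=12..15: none
  a=16: (16, -11, 17), (16, 11, 17)  [2]
  a=17: none
Total reduced forms: 1 + 2 + 2 + 2 + 2 + 2 = 11
h = 11

11


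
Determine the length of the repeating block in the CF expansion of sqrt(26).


Run the CF algorithm for sqrt(26).
a_0 = floor(sqrt(26)) = 5; set m_0=0, q_0=1.
Recurrence: m' = q*a - m,  q' = (d - m'^2)/q,  a' = floor((a_0 + m')/q').
  step 1: m=5, q=1, a=10
a_1 = 2*a_0 = 10, so the period closes here.
sqrt(26) = [5; 10]
Period length = 1

1


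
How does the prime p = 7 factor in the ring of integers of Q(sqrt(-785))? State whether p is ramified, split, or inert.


K = Q(sqrt(-785)). Since d mod 4 = 3, disc(K) = -3140.
Check p | disc: -3140 mod 7 = 3.
p does not divide disc. Compute Legendre symbol (d/p):
6^((7-1)/2) mod 7 = -1
(d/p) = -1, so p is inert: (p) stays prime with e=1, f=2, g=1.
Therefore p is inert.

inert


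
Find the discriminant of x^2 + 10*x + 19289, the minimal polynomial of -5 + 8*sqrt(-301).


The element -5 + 8*sqrt(-301) has minimal polynomial:
x^2 + 10*x + 19289
Discriminant = (10)^2 - 4*(19289)
= 100 - 77156
= -77056

-77056


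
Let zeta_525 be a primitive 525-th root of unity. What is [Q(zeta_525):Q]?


The degree equals Euler's totient phi(525).
525 = 3 * 5^2 * 7
phi(525) = 240

240


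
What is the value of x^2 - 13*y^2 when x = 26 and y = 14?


x^2 - d*y^2
= 26^2 - 13*14^2
= 676 - 2548
= -1872

-1872


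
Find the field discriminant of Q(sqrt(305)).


For K = Q(sqrt(d)) with d squarefree: disc(K) = d if d = 1 mod 4, and disc(K) = 4d if d = 2 or 3 mod 4.
Here d = 305, and d mod 4 = 1.
d = 1 mod 4 (O_K = Z[(1+sqrt(d))/2]), so disc(K) = d = 305

305


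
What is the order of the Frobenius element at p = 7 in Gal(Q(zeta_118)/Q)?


The Frobenius at p in Gal(Q(zeta_n)/Q) = (Z/nZ)* is the class of p, so its order is ord_118(7), the smallest k >= 1 with 7^k = 1 mod 118.
n = 118 = 2 * 59, phi(118) = 58; the order divides phi(n).
Divisors of 58: 1, 2, 29, 58
Repeated squaring mod 118: 7^1 = 7, 7^2 = 49, 7^4 = 41, 7^8 = 29, 7^16 = 15, 7^32 = 107
Test divisors in increasing order:
  k=1: 7^1 = 7 mod 118
  k=2: 7^2 = 49 mod 118
  k=29: 7^29 = 15 * 29 * 41 * 7 = 1 mod 118  <- first divisor giving 1
Order = 29

29


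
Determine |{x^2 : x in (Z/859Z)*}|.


For prime p, the number of non-zero quadratic residues is (p-1)/2.
= (859-1)/2
= 429

429


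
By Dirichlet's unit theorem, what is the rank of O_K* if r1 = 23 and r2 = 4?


By Dirichlet's unit theorem:
rank = r1 + r2 - 1
= 23 + 4 - 1
= 26

26


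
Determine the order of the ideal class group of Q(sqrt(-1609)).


K = Q(sqrt(-1609)). d mod 4 = 3, so D = disc(K) = 4d = -6436
h(K) equals the number of primitive reduced positive-definite forms (a, b, c) = a*x^2 + b*x*y + c*y^2 with b^2 - 4ac = D,
where reduced means |b| <= a <= c, with b >= 0 whenever |b| = a or a = c, and primitive means gcd(a, b, c) = 1.
Reduced forces 3a^2 <= |D| = 6436, so 1 <= a <= 46; b must have the parity of D, and c = (b^2 - D)/(4a) must be an integer >= a.
Enumerate a = 1..46, b in [-a, a]:
  a=1: (1, 0, 1609)  [1]
  a=2: (2, 2, 805)  [1]
  a=3..4: none
  a=5: (5, -2, 322), (5, 2, 322)  [2]
  a=6: none
  a=7: (7, -2, 230), (7, 2, 230)  [2]
  a=8..9: none
  a=10: (10, -2, 161), (10, 2, 161)  [2]
  a=11..12: none
  a=13: (13, -8, 125), (13, 8, 125)  [2]
  a=14: (14, -2, 115), (14, 2, 115)  [2]
  a=15..18: none
  a=19: (19, -10, 86), (19, 10, 86)  [2]
  a=20..22: none
  a=23: (23, -2, 70), (23, 2, 70)  [2]
  a=24: none
  a=25: (25, -8, 65), (25, 8, 65)  [2]
  a=26: (26, -18, 65), (26, 18, 65)  [2]
  a=27..34: none
  a=35: (35, -12, 47), (35, -2, 46), (35, 2, 46), (35, 12, 47)  [4]
  a=36..37: none
  a=38: (38, -10, 43), (38, 10, 43)  [2]
  a=39..40: none
  a=41: (41, -40, 49), (41, 40, 49)  [2]
  a=42..46: none
Total reduced forms: 1 + 1 + 2 + 2 + 2 + 2 + 2 + 2 + 2 + 2 + 2 + 4 + 2 + 2 = 28
h = 28

28


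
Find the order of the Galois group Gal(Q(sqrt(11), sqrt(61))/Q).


The 2 square roots of distinct primes are multiplicatively independent over Q,
so [K:Q] = 2^2 and Gal(K/Q) is isomorphic to (Z/2Z)^2.
|Gal| = 2^2 = 4

4


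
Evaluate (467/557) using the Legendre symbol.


p = 557 is prime, so compute (467/557) with the reciprocity algorithm (Jacobi-symbol steps: pull out 2s via (2/n), flip via reciprocity, reduce):
  reciprocity: (467/557) -> +(557/467)
  reduce: (90/467)
  pull out 2: (2/467) = -1  (since 467 mod 8 = 3)
  reciprocity: (45/467) -> +(467/45)
  reduce: (17/45)
  reciprocity: (17/45) -> +(45/17)
  reduce: (11/17)
  reciprocity: (11/17) -> +(17/11)
  reduce: (6/11)
  pull out 2: (2/11) = -1  (since 11 mod 8 = 3)
  reciprocity: (3/11) -> -(11/3)
  reduce: (2/3)
  pull out 2: (2/3) = -1  (since 3 mod 8 = 3)
  (1/3) = 1
Product of signs = 1
(467/557) = 1

1


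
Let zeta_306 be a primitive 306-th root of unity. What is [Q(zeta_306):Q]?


The degree equals Euler's totient phi(306).
306 = 2 * 3^2 * 17
phi(306) = 96

96


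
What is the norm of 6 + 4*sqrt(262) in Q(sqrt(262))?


N(a + b*sqrt(d)) = a^2 - d*b^2
= (6)^2 - (262)*(4)^2
= 36 - 4192
= -4156

-4156


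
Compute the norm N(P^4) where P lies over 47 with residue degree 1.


N(P^a) = p^(a*f)
= 47^(4*1)
= 47^4
= 4879681

4879681


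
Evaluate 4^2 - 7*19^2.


x^2 - d*y^2
= 4^2 - 7*19^2
= 16 - 2527
= -2511

-2511


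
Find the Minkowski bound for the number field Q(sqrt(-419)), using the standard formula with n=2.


d = -419, d mod 4 = 1, so disc(K) = d = -419; |disc(K)| = 419
Imaginary quadratic field, so n = 2, s = r2 = 1, r1 = 0
M = (n!/n^n) * (4/pi)^s * sqrt(|disc(K)|) = (2!/2^2) * (4/pi)^1 * sqrt(419)
= 0.5 * 1.273240 * 20.469489
= 13.0313

13.0313


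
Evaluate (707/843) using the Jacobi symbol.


Compute (707/843) via quadratic reciprocity:
  reciprocity: (707/843) -> -(843/707)
  reduce: (136/707)
  pull out 2: (2/707) = -1  (since 707 mod 8 = 3)
  pull out 2: (2/707) = -1  (since 707 mod 8 = 3)
  pull out 2: (2/707) = -1  (since 707 mod 8 = 3)
  reciprocity: (17/707) -> +(707/17)
  reduce: (10/17)
  pull out 2: (2/17) = +1  (since 17 mod 8 = 1)
  reciprocity: (5/17) -> +(17/5)
  reduce: (2/5)
  pull out 2: (2/5) = -1  (since 5 mod 8 = 5)
  (1/5) = 1
Product of signs = -1

-1


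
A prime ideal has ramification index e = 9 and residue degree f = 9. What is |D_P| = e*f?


|D_P| = e * f
= 9 * 9
= 81

81


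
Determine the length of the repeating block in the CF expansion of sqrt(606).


Run the CF algorithm for sqrt(606).
a_0 = floor(sqrt(606)) = 24; set m_0=0, q_0=1.
Recurrence: m' = q*a - m,  q' = (d - m'^2)/q,  a' = floor((a_0 + m')/q').
  step 1: m=24, q=30, a=1
  step 2: m=6, q=19, a=1
  step 3: m=13, q=23, a=1
  step 4: m=10, q=22, a=1
  step 5: m=12, q=21, a=1
  step 6: m=9, q=25, a=1
  step 7: m=16, q=14, a=2
  step 8: m=12, q=33, a=1
  step 9: m=21, q=5, a=9
  step 10: m=24, q=6, a=8
  step 11: m=24, q=5, a=9
  step 12: m=21, q=33, a=1
  step 13: m=12, q=14, a=2
  step 14: m=16, q=25, a=1
  step 15: m=9, q=21, a=1
  step 16: m=12, q=22, a=1
  step 17: m=10, q=23, a=1
  step 18: m=13, q=19, a=1
  step 19: m=6, q=30, a=1
  step 20: m=24, q=1, a=48
a_20 = 2*a_0 = 48, so the period closes here.
sqrt(606) = [24; 1, 1, 1, 1, 1, 1, 2, 1, 9, 8, 9, 1, 2, 1, 1, 1, 1, 1, 1, 48]
Period length = 20

20


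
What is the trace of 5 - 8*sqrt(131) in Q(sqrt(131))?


Tr(a + b*sqrt(d)) = (a + b*sqrt(d)) + (a - b*sqrt(d)) = 2a
= 2 * (5)
= 10

10


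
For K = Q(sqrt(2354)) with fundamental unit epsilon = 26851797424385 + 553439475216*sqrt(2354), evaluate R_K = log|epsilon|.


epsilon = 26851797424385 + 553439475216*sqrt(2354)
= 5.3704e+13
R = ln(5.3704e+13)
= 31.6145

31.6145


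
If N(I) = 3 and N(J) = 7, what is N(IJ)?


N(IJ) = N(I) * N(J)
= 3 * 7
= 21

21


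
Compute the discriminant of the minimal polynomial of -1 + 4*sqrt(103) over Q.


The element -1 + 4*sqrt(103) has minimal polynomial:
x^2 + 2*x - 1647
Discriminant = (2)^2 - 4*(-1647)
= 4 + 6588
= 6592

6592


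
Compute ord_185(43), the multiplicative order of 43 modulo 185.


We want ord_185(43), the smallest k >= 1 with 43^k = 1 mod 185.
n = 185 = 5 * 37, phi(185) = 144; the order divides phi(n).
Divisors of 144: 1, 2, 3, 4, 6, 8, 9, 12, 16, 18, 24, 36, 48, 72, 144
Repeated squaring mod 185: 43^1 = 43, 43^2 = 184, 43^4 = 1, 43^8 = 1, 43^16 = 1, 43^32 = 1, 43^64 = 1, 43^128 = 1
Test divisors in increasing order:
  k=1: 43^1 = 43 mod 185
  k=2: 43^2 = 184 mod 185
  k=3: 43^3 = 184 * 43 = 142 mod 185
  k=4: 43^4 = 1 mod 185  <- first divisor giving 1
Order = 4

4


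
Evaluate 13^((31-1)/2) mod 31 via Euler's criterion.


p = 31 is prime and the exponent is (p-1)/2 = 15, so by Euler's criterion 13^15 = (13/31) = +1 or -1 mod 31.
Compute by square-and-multiply:
  15 = 8 + 4 + 2 + 1 (binary 1111)
  Repeated squaring mod 31: 13^1 = 13, 13^2 = 14, 13^4 = 10, 13^8 = 7
  13^15 = 13^8 * 13^4 * 13^2 * 13^1 = 7 * 10 * 14 * 13 mod 31
    7 * 10 = 70 = 8 mod 31
    8 * 14 = 112 = 19 mod 31
    19 * 13 = 247 = 30 mod 31
  13^15 = 30 mod 31
Result 30 = p - 1 = -1 mod 31: 13 is a quadratic non-residue mod 31. As a residue in [0, p-1] the value is 30.
13^15 mod 31 = 30

30


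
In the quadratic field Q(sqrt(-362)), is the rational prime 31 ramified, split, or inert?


K = Q(sqrt(-362)). Since d mod 4 = 2, disc(K) = -1448.
Check p | disc: -1448 mod 31 = 9.
p does not divide disc. Compute Legendre symbol (d/p):
10^((31-1)/2) mod 31 = 1
(d/p) = 1, so p splits: (p) = P*P' with e=1, f=1, g=2.
Therefore p is split.

split


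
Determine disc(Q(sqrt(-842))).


For K = Q(sqrt(d)) with d squarefree: disc(K) = d if d = 1 mod 4, and disc(K) = 4d if d = 2 or 3 mod 4.
Here d = -842, and d mod 4 = 2.
d = 2 mod 4, not 1 (O_K = Z[sqrt(d)]), so disc(K) = 4d = 4 * (-842) = -3368

-3368


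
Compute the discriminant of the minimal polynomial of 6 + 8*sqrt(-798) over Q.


The element 6 + 8*sqrt(-798) has minimal polynomial:
x^2 - 12*x + 51108
Discriminant = (-12)^2 - 4*(51108)
= 144 - 204432
= -204288

-204288


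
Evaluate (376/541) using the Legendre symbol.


p = 541 is prime, so compute (376/541) with the reciprocity algorithm (Jacobi-symbol steps: pull out 2s via (2/n), flip via reciprocity, reduce):
  pull out 2: (2/541) = -1  (since 541 mod 8 = 5)
  pull out 2: (2/541) = -1  (since 541 mod 8 = 5)
  pull out 2: (2/541) = -1  (since 541 mod 8 = 5)
  reciprocity: (47/541) -> +(541/47)
  reduce: (24/47)
  pull out 2: (2/47) = +1  (since 47 mod 8 = 7)
  pull out 2: (2/47) = +1  (since 47 mod 8 = 7)
  pull out 2: (2/47) = +1  (since 47 mod 8 = 7)
  reciprocity: (3/47) -> -(47/3)
  reduce: (2/3)
  pull out 2: (2/3) = -1  (since 3 mod 8 = 3)
  (1/3) = 1
Product of signs = -1
(376/541) = -1

-1


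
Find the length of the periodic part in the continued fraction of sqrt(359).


Run the CF algorithm for sqrt(359).
a_0 = floor(sqrt(359)) = 18; set m_0=0, q_0=1.
Recurrence: m' = q*a - m,  q' = (d - m'^2)/q,  a' = floor((a_0 + m')/q').
  step 1: m=18, q=35, a=1
  step 2: m=17, q=2, a=17
  step 3: m=17, q=35, a=1
  step 4: m=18, q=1, a=36
a_4 = 2*a_0 = 36, so the period closes here.
sqrt(359) = [18; 1, 17, 1, 36]
Period length = 4

4


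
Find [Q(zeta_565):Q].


The degree equals Euler's totient phi(565).
565 = 5 * 113
phi(565) = 448

448


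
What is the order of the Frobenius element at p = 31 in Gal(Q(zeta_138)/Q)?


The Frobenius at p in Gal(Q(zeta_n)/Q) = (Z/nZ)* is the class of p, so its order is ord_138(31), the smallest k >= 1 with 31^k = 1 mod 138.
n = 138 = 2 * 3 * 23, phi(138) = 44; the order divides phi(n).
Divisors of 44: 1, 2, 4, 11, 22, 44
Repeated squaring mod 138: 31^1 = 31, 31^2 = 133, 31^4 = 25, 31^8 = 73, 31^16 = 85, 31^32 = 49
Test divisors in increasing order:
  k=1: 31^1 = 31 mod 138
  k=2: 31^2 = 133 mod 138
  k=4: 31^4 = 25 mod 138
  k=11: 31^11 = 73 * 133 * 31 = 1 mod 138  <- first divisor giving 1
Order = 11

11


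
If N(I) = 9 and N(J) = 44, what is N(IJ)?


N(IJ) = N(I) * N(J)
= 9 * 44
= 396

396


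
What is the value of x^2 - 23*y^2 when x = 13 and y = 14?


x^2 - d*y^2
= 13^2 - 23*14^2
= 169 - 4508
= -4339

-4339


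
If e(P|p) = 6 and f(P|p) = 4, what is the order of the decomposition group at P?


|D_P| = e * f
= 6 * 4
= 24

24


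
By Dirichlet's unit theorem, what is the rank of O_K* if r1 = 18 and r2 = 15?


By Dirichlet's unit theorem:
rank = r1 + r2 - 1
= 18 + 15 - 1
= 32

32


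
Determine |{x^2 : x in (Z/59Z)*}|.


For prime p, the number of non-zero quadratic residues is (p-1)/2.
= (59-1)/2
= 29

29


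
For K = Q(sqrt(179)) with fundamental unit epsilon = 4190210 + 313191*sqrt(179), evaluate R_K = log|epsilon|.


epsilon = 4190210 + 313191*sqrt(179)
= 8.3804e+06
R = ln(8.3804e+06)
= 15.9414

15.9414


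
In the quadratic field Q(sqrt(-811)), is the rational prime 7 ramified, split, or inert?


K = Q(sqrt(-811)). Since d mod 4 = 1, disc(K) = -811.
Check p | disc: -811 mod 7 = 1.
p does not divide disc. Compute Legendre symbol (d/p):
1^((7-1)/2) mod 7 = 1
(d/p) = 1, so p splits: (p) = P*P' with e=1, f=1, g=2.
Therefore p is split.

split


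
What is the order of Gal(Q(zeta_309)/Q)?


|Gal(Q(zeta_309)/Q)| = phi(309)
= 204

204


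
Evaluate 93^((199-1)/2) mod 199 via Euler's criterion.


p = 199 is prime and the exponent is (p-1)/2 = 99, so by Euler's criterion 93^99 = (93/199) = +1 or -1 mod 199.
Compute by square-and-multiply:
  99 = 64 + 32 + 2 + 1 (binary 1100011)
  Repeated squaring mod 199: 93^1 = 93, 93^2 = 92, 93^4 = 106, 93^8 = 92, 93^16 = 106, 93^32 = 92, 93^64 = 106
  93^99 = 93^64 * 93^32 * 93^2 * 93^1 = 106 * 92 * 92 * 93 mod 199
    106 * 92 = 9752 = 1 mod 199
    1 * 92 = 92 = 92 mod 199
    92 * 93 = 8556 = 198 mod 199
  93^99 = 198 mod 199
Result 198 = p - 1 = -1 mod 199: 93 is a quadratic non-residue mod 199. As a residue in [0, p-1] the value is 198.
93^99 mod 199 = 198

198


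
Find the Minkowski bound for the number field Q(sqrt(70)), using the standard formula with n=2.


d = 70, d mod 4 = 2, so disc(K) = 4d = 280; |disc(K)| = 280
Real quadratic field, so n = 2, s = r2 = 0, r1 = 2
M = (n!/n^n) * (4/pi)^s * sqrt(|disc(K)|) = (2!/2^2) * (4/pi)^0 * sqrt(280)
= 0.5 * 1.000000 * 16.733201
= 8.3666

8.3666


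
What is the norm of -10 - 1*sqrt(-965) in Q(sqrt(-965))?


N(a + b*sqrt(d)) = a^2 - d*b^2
= (-10)^2 - (-965)*(-1)^2
= 100 + 965
= 1065

1065
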